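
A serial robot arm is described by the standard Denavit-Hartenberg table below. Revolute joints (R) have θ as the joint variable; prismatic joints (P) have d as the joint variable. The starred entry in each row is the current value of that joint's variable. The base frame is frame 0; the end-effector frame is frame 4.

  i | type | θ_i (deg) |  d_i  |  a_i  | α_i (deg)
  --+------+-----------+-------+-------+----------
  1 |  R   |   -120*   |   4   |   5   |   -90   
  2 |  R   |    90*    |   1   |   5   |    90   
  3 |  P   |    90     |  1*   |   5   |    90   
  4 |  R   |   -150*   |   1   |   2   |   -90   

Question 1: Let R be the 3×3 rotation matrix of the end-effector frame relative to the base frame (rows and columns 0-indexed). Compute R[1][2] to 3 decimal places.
End-effector z-axis (col 2 of R) = (0.8660,0.5000,-0.0000)
R[1][2] = 0.5000

0.500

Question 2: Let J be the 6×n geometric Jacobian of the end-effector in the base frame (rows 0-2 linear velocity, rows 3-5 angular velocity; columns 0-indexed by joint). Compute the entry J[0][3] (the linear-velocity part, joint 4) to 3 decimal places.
1.732

axis z_3 = (-0.0000,-0.0000,-1.0000); lever o_n−o_3 = (-1.0000,1.7321,-1.0000)
cross product → J_v[:, 3] = (1.7321,1.0000,-0.0000)
J_ω[:, 3] = z_3
entry J[0][3] = 1.7321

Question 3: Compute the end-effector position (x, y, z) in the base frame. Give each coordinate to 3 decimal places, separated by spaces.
1.196 -6.464 -2.000

after link 1: o_1 = (-2.5000, -4.3301, 4.0000)
after link 2: o_2 = (-1.6340, -4.8301, -1.0000)
after link 3: o_3 = (2.1962, -8.1962, -1.0000)
after link 4: o_4 = (1.1962, -6.4641, -2.0000)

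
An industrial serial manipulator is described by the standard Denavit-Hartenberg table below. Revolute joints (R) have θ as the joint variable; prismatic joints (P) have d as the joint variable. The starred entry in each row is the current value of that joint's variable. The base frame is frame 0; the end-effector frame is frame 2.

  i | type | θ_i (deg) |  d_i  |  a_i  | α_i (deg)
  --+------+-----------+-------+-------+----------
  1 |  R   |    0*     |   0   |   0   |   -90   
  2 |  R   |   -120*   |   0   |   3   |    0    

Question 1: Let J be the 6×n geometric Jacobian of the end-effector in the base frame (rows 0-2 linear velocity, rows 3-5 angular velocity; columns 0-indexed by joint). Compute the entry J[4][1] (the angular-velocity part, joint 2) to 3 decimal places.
1.000

axis z_1 = (0.0000,1.0000,0.0000); lever o_n−o_1 = (-1.5000,-0.0000,2.5981)
cross product → J_v[:, 1] = (2.5981,-0.0000,1.5000)
J_ω[:, 1] = z_1
entry J[4][1] = 1.0000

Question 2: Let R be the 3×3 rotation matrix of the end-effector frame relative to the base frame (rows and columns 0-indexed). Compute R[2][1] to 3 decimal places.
0.500

End-effector y-axis (col 1 of R) = (0.8660,-0.0000,0.5000)
R[2][1] = 0.5000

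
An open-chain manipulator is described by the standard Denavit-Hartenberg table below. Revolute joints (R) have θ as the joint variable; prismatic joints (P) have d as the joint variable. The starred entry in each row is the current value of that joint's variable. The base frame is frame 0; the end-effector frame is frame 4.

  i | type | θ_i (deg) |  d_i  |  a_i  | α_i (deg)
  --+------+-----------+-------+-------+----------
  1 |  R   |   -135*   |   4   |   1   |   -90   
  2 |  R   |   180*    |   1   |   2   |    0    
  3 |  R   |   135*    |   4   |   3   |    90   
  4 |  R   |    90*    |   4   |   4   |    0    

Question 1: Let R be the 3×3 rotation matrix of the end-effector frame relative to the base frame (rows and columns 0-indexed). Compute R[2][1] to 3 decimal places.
-0.707

End-effector y-axis (col 1 of R) = (0.5000,0.5000,-0.7071)
R[2][1] = -0.7071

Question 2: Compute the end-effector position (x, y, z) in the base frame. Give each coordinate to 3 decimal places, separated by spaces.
7.571 -5.157 8.950

after link 1: o_1 = (-0.7071, -0.7071, 4.0000)
after link 2: o_2 = (1.4142, 0.0000, 4.0000)
after link 3: o_3 = (2.7426, -4.3284, 6.1213)
after link 4: o_4 = (7.5711, -5.1569, 8.9497)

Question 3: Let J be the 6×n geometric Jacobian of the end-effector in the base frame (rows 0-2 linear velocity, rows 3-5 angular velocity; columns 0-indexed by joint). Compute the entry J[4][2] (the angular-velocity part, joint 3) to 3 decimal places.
axis z_2 = (0.7071,-0.7071,0.0000); lever o_n−o_2 = (6.1569,-5.1569,4.9497)
cross product → J_v[:, 2] = (-3.5000,-3.5000,0.7071)
J_ω[:, 2] = z_2
entry J[4][2] = -0.7071

-0.707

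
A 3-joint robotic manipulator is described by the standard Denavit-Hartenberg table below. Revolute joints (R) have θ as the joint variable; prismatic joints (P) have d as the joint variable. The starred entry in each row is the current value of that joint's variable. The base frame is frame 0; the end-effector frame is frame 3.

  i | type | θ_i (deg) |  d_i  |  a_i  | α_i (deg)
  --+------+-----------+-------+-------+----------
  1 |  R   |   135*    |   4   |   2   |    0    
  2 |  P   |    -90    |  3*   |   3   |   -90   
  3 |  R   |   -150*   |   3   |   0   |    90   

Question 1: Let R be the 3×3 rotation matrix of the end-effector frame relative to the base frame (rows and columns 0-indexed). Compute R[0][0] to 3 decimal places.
End-effector x-axis (col 0 of R) = (-0.6124,-0.6124,0.5000)
R[0][0] = -0.6124

-0.612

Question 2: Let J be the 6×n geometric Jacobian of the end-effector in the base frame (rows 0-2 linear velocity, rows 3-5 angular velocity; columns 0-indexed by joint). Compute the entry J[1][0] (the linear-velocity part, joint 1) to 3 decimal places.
-1.414

axis z_0 = ẑ; lever o_n−o_0 = (-1.4142,5.6569,7.0000)
cross product → J_v[:, 0] = (-5.6569,-1.4142,0.0000)
J_ω[:, 0] = z_0
entry J[1][0] = -1.4142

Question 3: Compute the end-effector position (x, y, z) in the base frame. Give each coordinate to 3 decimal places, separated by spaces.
-1.414 5.657 7.000

after link 1: o_1 = (-1.4142, 1.4142, 4.0000)
after link 2: o_2 = (0.7071, 3.5355, 7.0000)
after link 3: o_3 = (-1.4142, 5.6569, 7.0000)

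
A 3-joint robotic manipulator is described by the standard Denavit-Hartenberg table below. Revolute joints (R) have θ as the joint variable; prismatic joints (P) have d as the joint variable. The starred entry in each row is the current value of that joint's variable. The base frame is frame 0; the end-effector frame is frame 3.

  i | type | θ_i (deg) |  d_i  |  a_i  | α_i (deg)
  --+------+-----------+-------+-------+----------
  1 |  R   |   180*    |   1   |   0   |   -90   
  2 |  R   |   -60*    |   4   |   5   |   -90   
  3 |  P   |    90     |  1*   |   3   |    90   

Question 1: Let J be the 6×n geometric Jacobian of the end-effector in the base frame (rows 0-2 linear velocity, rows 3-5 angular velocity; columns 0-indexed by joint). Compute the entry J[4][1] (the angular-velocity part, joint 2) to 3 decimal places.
axis z_1 = (-0.0000,-1.0000,0.0000); lever o_n−o_1 = (-3.3660,-1.0000,3.8301)
cross product → J_v[:, 1] = (-3.8301,0.0000,-3.3660)
J_ω[:, 1] = z_1
entry J[4][1] = -1.0000

-1.000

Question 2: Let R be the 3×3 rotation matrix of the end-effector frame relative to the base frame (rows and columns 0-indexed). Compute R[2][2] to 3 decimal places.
End-effector z-axis (col 2 of R) = (-0.5000,0.0000,0.8660)
R[2][2] = 0.8660

0.866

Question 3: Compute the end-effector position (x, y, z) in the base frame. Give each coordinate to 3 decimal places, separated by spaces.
after link 1: o_1 = (0.0000, 0.0000, 1.0000)
after link 2: o_2 = (-2.5000, -4.0000, 5.3301)
after link 3: o_3 = (-3.3660, -1.0000, 4.8301)

-3.366 -1.000 4.830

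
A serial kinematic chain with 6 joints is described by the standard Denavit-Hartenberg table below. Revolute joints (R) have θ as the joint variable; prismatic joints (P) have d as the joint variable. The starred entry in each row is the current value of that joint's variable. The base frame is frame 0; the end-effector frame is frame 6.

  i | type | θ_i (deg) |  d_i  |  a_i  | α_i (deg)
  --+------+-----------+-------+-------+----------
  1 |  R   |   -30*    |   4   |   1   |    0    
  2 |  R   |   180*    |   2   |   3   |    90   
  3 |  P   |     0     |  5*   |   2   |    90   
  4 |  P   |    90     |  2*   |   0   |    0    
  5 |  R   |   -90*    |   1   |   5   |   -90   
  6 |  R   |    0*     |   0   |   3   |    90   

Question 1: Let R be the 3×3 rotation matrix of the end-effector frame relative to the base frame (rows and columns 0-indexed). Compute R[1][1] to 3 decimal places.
End-effector y-axis (col 1 of R) = (0.5000,0.8660,0.0000)
R[1][1] = 0.8660

0.866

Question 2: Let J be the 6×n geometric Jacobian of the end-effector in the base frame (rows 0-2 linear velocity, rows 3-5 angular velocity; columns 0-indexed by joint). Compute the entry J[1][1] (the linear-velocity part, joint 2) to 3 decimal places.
axis z_1 = (0.0000,0.0000,1.0000); lever o_n−o_1 = (-8.7583,10.8301,-1.0000)
cross product → J_v[:, 1] = (-10.8301,-8.7583,0.0000)
J_ω[:, 1] = z_1
entry J[1][1] = -8.7583

-8.758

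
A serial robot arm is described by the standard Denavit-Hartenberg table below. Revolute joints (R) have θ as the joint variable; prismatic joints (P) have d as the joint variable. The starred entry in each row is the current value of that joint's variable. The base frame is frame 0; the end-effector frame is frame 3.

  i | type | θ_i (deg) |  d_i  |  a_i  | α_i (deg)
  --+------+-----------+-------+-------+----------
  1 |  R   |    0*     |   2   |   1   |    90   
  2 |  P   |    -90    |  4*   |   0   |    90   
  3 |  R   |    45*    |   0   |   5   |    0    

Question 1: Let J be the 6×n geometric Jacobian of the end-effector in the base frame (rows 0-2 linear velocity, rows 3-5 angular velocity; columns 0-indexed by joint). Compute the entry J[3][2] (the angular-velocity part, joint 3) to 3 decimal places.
-1.000

axis z_2 = (-1.0000,-0.0000,-0.0000); lever o_n−o_2 = (0.0000,-3.5355,-3.5355)
cross product → J_v[:, 2] = (0.0000,-3.5355,3.5355)
J_ω[:, 2] = z_2
entry J[3][2] = -1.0000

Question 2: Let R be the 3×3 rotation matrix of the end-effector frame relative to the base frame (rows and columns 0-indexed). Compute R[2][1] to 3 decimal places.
0.707

End-effector y-axis (col 1 of R) = (0.0000,-0.7071,0.7071)
R[2][1] = 0.7071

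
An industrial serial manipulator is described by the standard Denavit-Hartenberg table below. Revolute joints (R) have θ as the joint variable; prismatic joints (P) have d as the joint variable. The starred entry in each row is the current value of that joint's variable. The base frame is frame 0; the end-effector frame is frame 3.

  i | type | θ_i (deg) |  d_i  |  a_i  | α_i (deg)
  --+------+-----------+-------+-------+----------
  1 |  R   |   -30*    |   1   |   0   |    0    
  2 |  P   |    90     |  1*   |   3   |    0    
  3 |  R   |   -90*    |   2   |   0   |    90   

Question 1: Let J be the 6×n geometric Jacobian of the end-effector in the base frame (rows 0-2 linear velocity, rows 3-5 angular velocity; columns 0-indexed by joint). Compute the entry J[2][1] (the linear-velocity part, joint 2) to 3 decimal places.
prismatic axis z_1 = (0.0000,0.0000,1.0000)
J_v[:, 1] = z_1; J_ω[:, 1] = (0,0,0)
entry J[2][1] = 1.0000

1.000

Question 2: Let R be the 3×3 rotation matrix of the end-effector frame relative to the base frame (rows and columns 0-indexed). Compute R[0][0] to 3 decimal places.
End-effector x-axis (col 0 of R) = (0.8660,-0.5000,0.0000)
R[0][0] = 0.8660

0.866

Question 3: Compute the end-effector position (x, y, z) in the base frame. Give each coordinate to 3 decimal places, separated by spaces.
after link 1: o_1 = (0.0000, 0.0000, 1.0000)
after link 2: o_2 = (1.5000, 2.5981, 2.0000)
after link 3: o_3 = (1.5000, 2.5981, 4.0000)

1.500 2.598 4.000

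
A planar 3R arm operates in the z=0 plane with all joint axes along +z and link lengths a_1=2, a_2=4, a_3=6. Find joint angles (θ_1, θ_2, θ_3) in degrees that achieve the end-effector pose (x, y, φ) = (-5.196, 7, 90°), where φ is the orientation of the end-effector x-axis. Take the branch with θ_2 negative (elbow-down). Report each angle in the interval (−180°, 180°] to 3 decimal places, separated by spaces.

-149.996 -60.007 -59.998

wrist centre = target − a_3·(cos φ, sin φ) = (-5.1960, 1.0000)
cos θ_2 = (27.9984−2²−4²)/(2·2·4) = 0.4999; θ_2 = -60.0065° (elbow-down)
β = atan2(1.0000,-5.1960) = 169.1063°; ψ = atan2(-3.4643,3.9996) = -40.8981°
θ_1 = β − ψ = 210.0044°
θ_3 = φ − θ_1 − θ_2 = -59.9978° (wrapped to (-180°,180°])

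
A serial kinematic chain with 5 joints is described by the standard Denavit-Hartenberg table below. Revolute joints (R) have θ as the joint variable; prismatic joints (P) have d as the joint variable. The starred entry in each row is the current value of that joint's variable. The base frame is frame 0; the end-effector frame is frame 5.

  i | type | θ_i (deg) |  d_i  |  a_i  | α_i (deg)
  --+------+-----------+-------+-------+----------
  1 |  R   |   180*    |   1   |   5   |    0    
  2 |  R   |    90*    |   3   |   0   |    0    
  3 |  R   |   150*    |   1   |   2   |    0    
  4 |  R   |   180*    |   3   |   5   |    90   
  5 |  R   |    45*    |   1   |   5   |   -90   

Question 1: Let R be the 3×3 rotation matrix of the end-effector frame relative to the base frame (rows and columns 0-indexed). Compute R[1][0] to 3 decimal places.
End-effector x-axis (col 0 of R) = (-0.3536,-0.6124,0.7071)
R[1][0] = -0.6124

-0.612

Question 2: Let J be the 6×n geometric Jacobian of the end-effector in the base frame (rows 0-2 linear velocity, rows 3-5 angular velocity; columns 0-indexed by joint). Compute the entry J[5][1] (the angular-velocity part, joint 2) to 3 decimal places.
axis z_1 = (0.0000,0.0000,1.0000); lever o_n−o_1 = (-4.1338,-5.1599,10.5355)
cross product → J_v[:, 1] = (5.1599,-4.1338,0.0000)
J_ω[:, 1] = z_1
entry J[5][1] = 1.0000

1.000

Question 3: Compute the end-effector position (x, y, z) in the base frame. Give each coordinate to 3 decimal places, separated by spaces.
-9.134 -5.160 11.536

after link 1: o_1 = (-5.0000, 0.0000, 1.0000)
after link 2: o_2 = (-5.0000, 0.0000, 4.0000)
after link 3: o_3 = (-4.0000, 1.7321, 5.0000)
after link 4: o_4 = (-6.5000, -2.5981, 8.0000)
after link 5: o_5 = (-9.1338, -5.1599, 11.5355)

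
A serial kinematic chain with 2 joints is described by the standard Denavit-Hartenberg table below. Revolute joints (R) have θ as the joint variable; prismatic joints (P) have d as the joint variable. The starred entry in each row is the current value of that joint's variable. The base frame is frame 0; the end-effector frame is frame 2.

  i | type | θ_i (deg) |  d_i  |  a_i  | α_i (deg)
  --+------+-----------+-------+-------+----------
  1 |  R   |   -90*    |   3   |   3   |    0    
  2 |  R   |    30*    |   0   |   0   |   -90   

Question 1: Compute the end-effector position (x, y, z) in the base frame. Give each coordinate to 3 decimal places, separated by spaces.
0.000 -3.000 3.000

after link 1: o_1 = (0.0000, -3.0000, 3.0000)
after link 2: o_2 = (0.0000, -3.0000, 3.0000)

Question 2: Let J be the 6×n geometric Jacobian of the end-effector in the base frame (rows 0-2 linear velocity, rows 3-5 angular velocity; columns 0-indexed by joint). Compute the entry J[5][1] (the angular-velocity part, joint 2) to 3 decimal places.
1.000

axis z_1 = (0.0000,0.0000,1.0000); lever o_n−o_1 = (0.0000,0.0000,0.0000)
cross product → J_v[:, 1] = (0.0000,0.0000,0.0000)
J_ω[:, 1] = z_1
entry J[5][1] = 1.0000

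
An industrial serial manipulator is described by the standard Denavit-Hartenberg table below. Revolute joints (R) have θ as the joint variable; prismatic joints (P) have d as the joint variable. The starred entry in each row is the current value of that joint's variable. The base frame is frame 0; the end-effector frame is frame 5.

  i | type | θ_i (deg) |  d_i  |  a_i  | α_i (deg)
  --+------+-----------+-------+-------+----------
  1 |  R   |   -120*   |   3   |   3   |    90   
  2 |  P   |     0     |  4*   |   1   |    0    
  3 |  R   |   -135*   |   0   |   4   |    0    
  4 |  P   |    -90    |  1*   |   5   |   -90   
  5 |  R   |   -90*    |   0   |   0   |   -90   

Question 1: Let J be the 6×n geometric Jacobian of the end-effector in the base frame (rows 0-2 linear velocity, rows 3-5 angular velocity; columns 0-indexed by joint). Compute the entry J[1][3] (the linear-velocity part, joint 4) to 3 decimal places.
prismatic axis z_3 = (-0.8660,0.5000,0.0000)
J_v[:, 3] = z_3; J_ω[:, 3] = (0,0,0)
entry J[1][3] = 0.5000

0.500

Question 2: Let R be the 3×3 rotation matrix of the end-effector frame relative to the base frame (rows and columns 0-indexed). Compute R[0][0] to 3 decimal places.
End-effector x-axis (col 0 of R) = (-0.8660,0.5000,0.0000)
R[0][0] = -0.8660

-0.866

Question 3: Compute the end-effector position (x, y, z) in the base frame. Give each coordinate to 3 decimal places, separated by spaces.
-3.148 4.547 3.707

after link 1: o_1 = (-1.5000, -2.5981, 3.0000)
after link 2: o_2 = (-5.4641, -1.4641, 3.0000)
after link 3: o_3 = (-4.0499, 0.9854, 0.1716)
after link 4: o_4 = (-3.1481, 4.5473, 3.7071)
after link 5: o_5 = (-3.1481, 4.5473, 3.7071)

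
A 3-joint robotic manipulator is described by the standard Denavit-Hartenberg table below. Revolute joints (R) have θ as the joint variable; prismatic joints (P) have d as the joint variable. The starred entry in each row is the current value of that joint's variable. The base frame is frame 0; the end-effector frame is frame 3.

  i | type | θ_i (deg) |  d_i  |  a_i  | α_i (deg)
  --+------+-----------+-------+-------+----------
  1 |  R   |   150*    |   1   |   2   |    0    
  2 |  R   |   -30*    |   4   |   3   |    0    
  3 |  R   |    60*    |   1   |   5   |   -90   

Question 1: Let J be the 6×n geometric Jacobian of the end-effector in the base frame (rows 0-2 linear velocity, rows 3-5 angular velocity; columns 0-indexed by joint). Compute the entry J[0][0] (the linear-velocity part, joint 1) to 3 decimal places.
axis z_0 = ẑ; lever o_n−o_0 = (-8.2321,3.5981,6.0000)
cross product → J_v[:, 0] = (-3.5981,-8.2321,0.0000)
J_ω[:, 0] = z_0
entry J[0][0] = -3.5981

-3.598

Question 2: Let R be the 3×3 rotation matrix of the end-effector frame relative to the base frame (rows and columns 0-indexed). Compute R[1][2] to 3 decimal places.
End-effector z-axis (col 2 of R) = (0.0000,-1.0000,0.0000)
R[1][2] = -1.0000

-1.000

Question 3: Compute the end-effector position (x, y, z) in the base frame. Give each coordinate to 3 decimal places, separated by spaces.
after link 1: o_1 = (-1.7321, 1.0000, 1.0000)
after link 2: o_2 = (-3.2321, 3.5981, 5.0000)
after link 3: o_3 = (-8.2321, 3.5981, 6.0000)

-8.232 3.598 6.000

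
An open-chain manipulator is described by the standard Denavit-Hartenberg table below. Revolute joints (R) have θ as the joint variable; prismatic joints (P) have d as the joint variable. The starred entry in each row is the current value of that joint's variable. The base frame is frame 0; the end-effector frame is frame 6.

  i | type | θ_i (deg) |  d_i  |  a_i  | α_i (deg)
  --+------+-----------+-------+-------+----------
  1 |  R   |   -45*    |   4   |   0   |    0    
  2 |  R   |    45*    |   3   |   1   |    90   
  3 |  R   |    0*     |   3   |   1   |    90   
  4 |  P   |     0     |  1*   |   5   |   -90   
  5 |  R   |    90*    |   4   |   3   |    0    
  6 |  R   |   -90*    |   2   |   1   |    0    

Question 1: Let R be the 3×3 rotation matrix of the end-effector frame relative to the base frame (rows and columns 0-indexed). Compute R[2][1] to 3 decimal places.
1.000

End-effector y-axis (col 1 of R) = (0.0000,0.0000,1.0000)
R[2][1] = 1.0000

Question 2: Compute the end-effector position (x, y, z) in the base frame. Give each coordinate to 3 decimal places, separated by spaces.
after link 1: o_1 = (0.0000, 0.0000, 4.0000)
after link 2: o_2 = (1.0000, 0.0000, 7.0000)
after link 3: o_3 = (2.0000, -3.0000, 7.0000)
after link 4: o_4 = (7.0000, -3.0000, 6.0000)
after link 5: o_5 = (7.0000, -7.0000, 9.0000)
after link 6: o_6 = (8.0000, -9.0000, 9.0000)

8.000 -9.000 9.000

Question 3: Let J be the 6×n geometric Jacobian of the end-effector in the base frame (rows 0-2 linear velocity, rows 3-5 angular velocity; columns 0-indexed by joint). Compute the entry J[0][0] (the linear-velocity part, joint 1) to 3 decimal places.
9.000

axis z_0 = ẑ; lever o_n−o_0 = (8.0000,-9.0000,9.0000)
cross product → J_v[:, 0] = (9.0000,8.0000,-0.0000)
J_ω[:, 0] = z_0
entry J[0][0] = 9.0000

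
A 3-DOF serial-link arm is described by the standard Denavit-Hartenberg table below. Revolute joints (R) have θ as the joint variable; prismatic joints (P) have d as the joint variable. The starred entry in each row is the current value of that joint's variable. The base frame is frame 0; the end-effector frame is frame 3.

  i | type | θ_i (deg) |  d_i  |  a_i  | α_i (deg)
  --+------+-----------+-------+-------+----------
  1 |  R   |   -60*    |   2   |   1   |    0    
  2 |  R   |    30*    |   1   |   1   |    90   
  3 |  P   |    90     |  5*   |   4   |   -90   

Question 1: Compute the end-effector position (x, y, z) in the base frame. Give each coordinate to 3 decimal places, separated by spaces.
-1.134 -5.696 7.000

after link 1: o_1 = (0.5000, -0.8660, 2.0000)
after link 2: o_2 = (1.3660, -1.3660, 3.0000)
after link 3: o_3 = (-1.1340, -5.6962, 7.0000)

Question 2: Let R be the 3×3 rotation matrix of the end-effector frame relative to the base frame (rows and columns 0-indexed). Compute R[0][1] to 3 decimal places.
0.500

End-effector y-axis (col 1 of R) = (0.5000,0.8660,-0.0000)
R[0][1] = 0.5000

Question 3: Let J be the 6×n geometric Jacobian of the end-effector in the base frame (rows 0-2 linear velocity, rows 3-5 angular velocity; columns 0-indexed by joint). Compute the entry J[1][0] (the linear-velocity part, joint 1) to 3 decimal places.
-1.134

axis z_0 = ẑ; lever o_n−o_0 = (-1.1340,-5.6962,7.0000)
cross product → J_v[:, 0] = (5.6962,-1.1340,0.0000)
J_ω[:, 0] = z_0
entry J[1][0] = -1.1340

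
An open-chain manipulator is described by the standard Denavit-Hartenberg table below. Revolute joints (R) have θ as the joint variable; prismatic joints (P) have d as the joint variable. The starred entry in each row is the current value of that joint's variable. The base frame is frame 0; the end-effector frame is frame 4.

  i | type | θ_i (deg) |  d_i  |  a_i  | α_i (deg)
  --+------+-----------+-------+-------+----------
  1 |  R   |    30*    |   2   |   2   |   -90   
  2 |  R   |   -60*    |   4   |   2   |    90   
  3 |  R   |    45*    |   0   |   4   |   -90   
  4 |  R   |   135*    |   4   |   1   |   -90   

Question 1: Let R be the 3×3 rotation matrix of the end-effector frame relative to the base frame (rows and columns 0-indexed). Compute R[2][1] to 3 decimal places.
End-effector y-axis (col 1 of R) = (0.6597,-0.4356,0.6124)
R[2][1] = 0.6124

0.612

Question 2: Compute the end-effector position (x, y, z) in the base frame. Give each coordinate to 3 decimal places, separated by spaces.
-1.667 9.611 2.945

after link 1: o_1 = (1.7321, 1.0000, 2.0000)
after link 2: o_2 = (0.5981, 4.9641, 3.7321)
after link 3: o_3 = (0.4086, 8.1207, 6.1815)
after link 4: o_4 = (-1.6665, 9.6113, 2.9455)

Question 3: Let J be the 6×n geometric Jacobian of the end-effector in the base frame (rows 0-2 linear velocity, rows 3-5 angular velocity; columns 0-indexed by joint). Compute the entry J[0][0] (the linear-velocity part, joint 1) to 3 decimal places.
-9.611

axis z_0 = ẑ; lever o_n−o_0 = (-1.6665,9.6113,2.9455)
cross product → J_v[:, 0] = (-9.6113,-1.6665,0.0000)
J_ω[:, 0] = z_0
entry J[0][0] = -9.6113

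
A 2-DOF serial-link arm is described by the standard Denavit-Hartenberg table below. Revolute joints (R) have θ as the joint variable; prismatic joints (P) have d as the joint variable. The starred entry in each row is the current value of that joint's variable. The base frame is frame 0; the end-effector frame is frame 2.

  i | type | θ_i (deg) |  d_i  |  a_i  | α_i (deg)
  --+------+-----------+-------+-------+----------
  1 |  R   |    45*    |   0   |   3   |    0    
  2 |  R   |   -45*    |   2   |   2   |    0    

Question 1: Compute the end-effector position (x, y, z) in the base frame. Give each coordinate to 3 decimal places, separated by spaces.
after link 1: o_1 = (2.1213, 2.1213, 0.0000)
after link 2: o_2 = (4.1213, 2.1213, 2.0000)

4.121 2.121 2.000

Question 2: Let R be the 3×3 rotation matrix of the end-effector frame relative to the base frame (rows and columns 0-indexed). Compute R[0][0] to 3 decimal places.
End-effector x-axis (col 0 of R) = (1.0000,0.0000,0.0000)
R[0][0] = 1.0000

1.000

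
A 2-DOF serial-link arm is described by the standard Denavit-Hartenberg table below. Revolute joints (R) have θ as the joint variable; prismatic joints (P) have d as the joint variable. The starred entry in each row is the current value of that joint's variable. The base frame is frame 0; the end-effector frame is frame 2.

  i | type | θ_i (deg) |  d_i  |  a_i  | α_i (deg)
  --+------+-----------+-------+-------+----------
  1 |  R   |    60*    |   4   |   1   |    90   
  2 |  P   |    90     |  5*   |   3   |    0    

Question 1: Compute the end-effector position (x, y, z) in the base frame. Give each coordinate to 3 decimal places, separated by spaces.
4.830 -1.634 7.000

after link 1: o_1 = (0.5000, 0.8660, 4.0000)
after link 2: o_2 = (4.8301, -1.6340, 7.0000)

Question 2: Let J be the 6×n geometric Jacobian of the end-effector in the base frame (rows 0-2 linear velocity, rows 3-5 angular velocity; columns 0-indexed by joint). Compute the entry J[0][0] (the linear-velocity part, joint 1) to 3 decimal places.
axis z_0 = ẑ; lever o_n−o_0 = (4.8301,-1.6340,7.0000)
cross product → J_v[:, 0] = (1.6340,4.8301,-0.0000)
J_ω[:, 0] = z_0
entry J[0][0] = 1.6340

1.634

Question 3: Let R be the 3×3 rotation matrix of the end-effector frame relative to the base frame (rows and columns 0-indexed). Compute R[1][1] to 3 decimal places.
-0.866

End-effector y-axis (col 1 of R) = (-0.5000,-0.8660,0.0000)
R[1][1] = -0.8660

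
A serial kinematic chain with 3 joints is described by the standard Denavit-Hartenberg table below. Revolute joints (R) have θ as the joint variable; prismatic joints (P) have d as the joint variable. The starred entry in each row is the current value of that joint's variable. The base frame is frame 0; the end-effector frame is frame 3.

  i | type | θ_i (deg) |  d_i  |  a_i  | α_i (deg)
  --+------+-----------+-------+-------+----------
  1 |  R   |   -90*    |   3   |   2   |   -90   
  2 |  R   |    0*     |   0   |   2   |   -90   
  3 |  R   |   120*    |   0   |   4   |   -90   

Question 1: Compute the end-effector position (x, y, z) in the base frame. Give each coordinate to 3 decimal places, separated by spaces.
after link 1: o_1 = (0.0000, -2.0000, 3.0000)
after link 2: o_2 = (0.0000, -4.0000, 3.0000)
after link 3: o_3 = (-3.4641, -2.0000, 3.0000)

-3.464 -2.000 3.000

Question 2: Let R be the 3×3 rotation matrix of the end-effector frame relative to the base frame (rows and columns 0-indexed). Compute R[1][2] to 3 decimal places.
End-effector z-axis (col 2 of R) = (0.5000,0.8660,-0.0000)
R[1][2] = 0.8660

0.866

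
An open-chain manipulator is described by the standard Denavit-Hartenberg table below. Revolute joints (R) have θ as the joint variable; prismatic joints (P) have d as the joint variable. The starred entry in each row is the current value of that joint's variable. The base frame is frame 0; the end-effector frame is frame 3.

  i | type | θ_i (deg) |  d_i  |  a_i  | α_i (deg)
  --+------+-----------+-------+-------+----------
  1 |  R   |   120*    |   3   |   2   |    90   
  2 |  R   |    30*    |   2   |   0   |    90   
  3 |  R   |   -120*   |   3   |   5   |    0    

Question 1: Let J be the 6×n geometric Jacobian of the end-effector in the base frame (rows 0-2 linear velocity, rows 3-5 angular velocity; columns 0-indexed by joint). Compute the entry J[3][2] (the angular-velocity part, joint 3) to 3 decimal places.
axis z_2 = (-0.2500,0.4330,-0.8660); lever o_n−o_2 = (-3.4175,-2.7410,-3.8481)
cross product → J_v[:, 2] = (-4.0401,1.9976,2.1651)
J_ω[:, 2] = z_2
entry J[3][2] = -0.2500

-0.250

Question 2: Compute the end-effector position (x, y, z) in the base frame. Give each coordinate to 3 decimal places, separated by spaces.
-2.685 -0.009 -0.848

after link 1: o_1 = (-1.0000, 1.7321, 3.0000)
after link 2: o_2 = (0.7321, 2.7321, 3.0000)
after link 3: o_3 = (-2.6854, -0.0090, -0.8481)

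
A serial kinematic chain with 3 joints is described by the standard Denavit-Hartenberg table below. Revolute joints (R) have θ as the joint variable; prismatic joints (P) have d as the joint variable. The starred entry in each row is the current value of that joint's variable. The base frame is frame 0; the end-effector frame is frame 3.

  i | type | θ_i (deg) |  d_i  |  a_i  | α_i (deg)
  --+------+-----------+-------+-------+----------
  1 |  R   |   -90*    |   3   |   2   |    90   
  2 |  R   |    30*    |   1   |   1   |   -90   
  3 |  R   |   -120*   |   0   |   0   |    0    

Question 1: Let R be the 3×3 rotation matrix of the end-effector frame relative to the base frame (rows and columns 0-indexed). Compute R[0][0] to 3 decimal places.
-0.866

End-effector x-axis (col 0 of R) = (-0.8660,0.4330,-0.2500)
R[0][0] = -0.8660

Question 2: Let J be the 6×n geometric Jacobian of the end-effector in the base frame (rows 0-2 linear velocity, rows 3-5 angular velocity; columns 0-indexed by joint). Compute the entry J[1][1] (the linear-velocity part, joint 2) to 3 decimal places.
0.500

axis z_1 = (-1.0000,-0.0000,0.0000); lever o_n−o_1 = (-1.0000,-0.8660,0.5000)
cross product → J_v[:, 1] = (0.0000,0.5000,0.8660)
J_ω[:, 1] = z_1
entry J[1][1] = 0.5000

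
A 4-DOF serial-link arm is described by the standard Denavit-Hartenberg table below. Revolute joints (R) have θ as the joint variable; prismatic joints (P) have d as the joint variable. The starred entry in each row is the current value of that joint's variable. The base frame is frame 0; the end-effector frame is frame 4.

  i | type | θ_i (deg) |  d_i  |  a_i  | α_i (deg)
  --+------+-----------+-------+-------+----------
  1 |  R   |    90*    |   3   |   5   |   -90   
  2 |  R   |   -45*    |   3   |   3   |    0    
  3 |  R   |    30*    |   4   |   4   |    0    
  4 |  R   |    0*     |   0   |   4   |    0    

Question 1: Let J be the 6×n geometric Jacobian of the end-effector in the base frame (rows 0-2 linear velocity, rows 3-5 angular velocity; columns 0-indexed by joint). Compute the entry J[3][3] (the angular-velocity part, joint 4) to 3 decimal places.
axis z_3 = (-1.0000,0.0000,0.0000); lever o_n−o_3 = (0.0000,3.8637,1.0353)
cross product → J_v[:, 3] = (-0.0000,1.0353,-3.8637)
J_ω[:, 3] = z_3
entry J[3][3] = -1.0000

-1.000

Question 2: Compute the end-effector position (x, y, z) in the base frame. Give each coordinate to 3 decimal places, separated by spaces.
after link 1: o_1 = (0.0000, 5.0000, 3.0000)
after link 2: o_2 = (-3.0000, 7.1213, 5.1213)
after link 3: o_3 = (-7.0000, 10.9850, 6.1566)
after link 4: o_4 = (-7.0000, 14.8487, 7.1919)

-7.000 14.849 7.192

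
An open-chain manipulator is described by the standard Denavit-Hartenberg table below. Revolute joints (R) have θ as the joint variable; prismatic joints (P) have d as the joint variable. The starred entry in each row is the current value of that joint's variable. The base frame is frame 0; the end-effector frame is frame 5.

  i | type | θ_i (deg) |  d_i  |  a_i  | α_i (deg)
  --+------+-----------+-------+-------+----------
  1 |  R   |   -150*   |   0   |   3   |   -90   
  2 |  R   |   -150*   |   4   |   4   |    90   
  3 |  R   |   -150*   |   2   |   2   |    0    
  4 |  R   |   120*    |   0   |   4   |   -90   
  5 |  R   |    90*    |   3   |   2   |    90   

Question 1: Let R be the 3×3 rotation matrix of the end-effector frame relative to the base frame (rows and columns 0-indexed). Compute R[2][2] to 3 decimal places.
End-effector z-axis (col 2 of R) = (0.3995,0.8080,0.4330)
R[2][2] = 0.4330

0.433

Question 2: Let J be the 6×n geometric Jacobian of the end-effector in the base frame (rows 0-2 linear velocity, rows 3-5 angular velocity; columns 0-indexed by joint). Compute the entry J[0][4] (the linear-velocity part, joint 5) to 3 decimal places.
-0.799

axis z_4 = (0.8080,-0.5335,0.2500); lever o_n−o_4 = (1.5580,-2.1005,2.4821)
cross product → J_v[:, 4] = (-0.7990,-1.6160,-0.8660)
J_ω[:, 4] = z_4
entry J[0][4] = -0.7990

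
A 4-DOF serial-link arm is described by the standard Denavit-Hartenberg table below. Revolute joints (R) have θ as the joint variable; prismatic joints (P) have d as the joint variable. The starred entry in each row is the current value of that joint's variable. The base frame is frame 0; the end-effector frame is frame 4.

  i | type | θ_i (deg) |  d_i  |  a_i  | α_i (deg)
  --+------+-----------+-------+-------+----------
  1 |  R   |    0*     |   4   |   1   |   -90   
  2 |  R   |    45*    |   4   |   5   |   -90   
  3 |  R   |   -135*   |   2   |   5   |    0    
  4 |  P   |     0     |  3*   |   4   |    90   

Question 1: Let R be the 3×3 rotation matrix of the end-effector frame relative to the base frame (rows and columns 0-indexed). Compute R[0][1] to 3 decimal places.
-0.707

End-effector y-axis (col 1 of R) = (-0.7071,0.0000,-0.7071)
R[0][1] = -0.7071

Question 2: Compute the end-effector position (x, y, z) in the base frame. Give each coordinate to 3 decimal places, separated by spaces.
after link 1: o_1 = (1.0000, 0.0000, 4.0000)
after link 2: o_2 = (4.5355, 4.0000, 0.4645)
after link 3: o_3 = (0.6213, 7.5355, 1.5503)
after link 4: o_4 = (-3.5000, 10.3640, 1.4289)

-3.500 10.364 1.429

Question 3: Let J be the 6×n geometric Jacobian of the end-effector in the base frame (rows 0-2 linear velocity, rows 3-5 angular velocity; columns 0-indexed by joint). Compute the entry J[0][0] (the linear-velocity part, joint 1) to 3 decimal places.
-10.364

axis z_0 = ẑ; lever o_n−o_0 = (-3.5000,10.3640,1.4289)
cross product → J_v[:, 0] = (-10.3640,-3.5000,0.0000)
J_ω[:, 0] = z_0
entry J[0][0] = -10.3640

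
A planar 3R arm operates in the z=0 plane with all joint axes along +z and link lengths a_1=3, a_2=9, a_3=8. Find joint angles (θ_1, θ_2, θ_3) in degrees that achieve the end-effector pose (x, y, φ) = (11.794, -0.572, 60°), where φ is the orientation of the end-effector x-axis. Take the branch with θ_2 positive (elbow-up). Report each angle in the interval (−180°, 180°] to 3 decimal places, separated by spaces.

-90.002 60.001 90.001

wrist centre = target − a_3·(cos φ, sin φ) = (7.7940, -7.5002)
cos θ_2 = (116.9995−3²−9²)/(2·3·9) = 0.5000; θ_2 = 60.0006° (elbow-up)
β = atan2(-7.5002,7.7940) = -43.8995°; ψ = atan2(7.7943,7.4999) = 46.1026°
θ_1 = β − ψ = -90.0021°
θ_3 = φ − θ_1 − θ_2 = 90.0015° (wrapped to (-180°,180°])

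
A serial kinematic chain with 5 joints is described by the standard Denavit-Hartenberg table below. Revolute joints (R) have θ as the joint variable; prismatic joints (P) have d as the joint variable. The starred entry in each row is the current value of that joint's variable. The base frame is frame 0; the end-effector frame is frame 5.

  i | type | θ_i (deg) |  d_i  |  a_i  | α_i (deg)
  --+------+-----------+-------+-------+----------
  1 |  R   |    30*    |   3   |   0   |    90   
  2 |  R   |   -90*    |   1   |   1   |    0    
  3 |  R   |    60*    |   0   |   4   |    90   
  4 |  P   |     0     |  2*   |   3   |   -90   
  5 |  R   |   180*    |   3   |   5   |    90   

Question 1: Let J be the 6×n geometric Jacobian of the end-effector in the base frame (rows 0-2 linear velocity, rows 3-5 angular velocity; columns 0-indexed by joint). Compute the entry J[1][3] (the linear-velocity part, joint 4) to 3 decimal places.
-0.250

prismatic axis z_3 = (-0.4330,-0.2500,-0.8660)
J_v[:, 3] = z_3; J_ω[:, 3] = (0,0,0)
entry J[1][3] = -0.2500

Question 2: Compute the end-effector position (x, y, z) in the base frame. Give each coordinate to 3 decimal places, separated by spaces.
after link 1: o_1 = (0.0000, 0.0000, 3.0000)
after link 2: o_2 = (0.5000, -0.8660, 2.0000)
after link 3: o_3 = (3.5000, 0.8660, -0.0000)
after link 4: o_4 = (4.8840, 1.6651, -3.2321)
after link 5: o_5 = (2.6340, -3.0981, -0.7321)

2.634 -3.098 -0.732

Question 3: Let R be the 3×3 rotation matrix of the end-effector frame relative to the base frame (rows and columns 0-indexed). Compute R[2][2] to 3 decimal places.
End-effector z-axis (col 2 of R) = (0.4330,0.2500,0.8660)
R[2][2] = 0.8660

0.866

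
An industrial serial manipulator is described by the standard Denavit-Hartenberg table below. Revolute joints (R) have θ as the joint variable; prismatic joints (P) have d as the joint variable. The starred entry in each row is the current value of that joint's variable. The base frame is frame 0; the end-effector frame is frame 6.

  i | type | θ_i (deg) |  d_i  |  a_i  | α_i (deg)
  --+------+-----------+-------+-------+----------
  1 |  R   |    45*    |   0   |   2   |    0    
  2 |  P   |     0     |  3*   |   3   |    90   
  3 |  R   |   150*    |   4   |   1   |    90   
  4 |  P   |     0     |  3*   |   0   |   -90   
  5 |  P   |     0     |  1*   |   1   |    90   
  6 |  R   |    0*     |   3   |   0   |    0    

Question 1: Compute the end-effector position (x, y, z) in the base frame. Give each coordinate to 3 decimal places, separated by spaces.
7.968 0.897 9.196

after link 1: o_1 = (1.4142, 1.4142, 0.0000)
after link 2: o_2 = (3.5355, 3.5355, 3.0000)
after link 3: o_3 = (5.7516, 0.0947, 3.5000)
after link 4: o_4 = (6.8122, 1.1554, 6.0981)
after link 5: o_5 = (6.9070, -0.1641, 6.5981)
after link 6: o_6 = (7.9676, 0.8966, 9.1962)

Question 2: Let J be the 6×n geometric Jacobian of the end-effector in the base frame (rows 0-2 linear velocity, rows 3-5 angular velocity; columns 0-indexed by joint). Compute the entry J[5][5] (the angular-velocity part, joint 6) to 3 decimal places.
axis z_5 = (0.3536,0.3536,0.8660); lever o_n−o_5 = (1.0607,1.0607,2.5981)
cross product → J_v[:, 5] = (0.0000,-0.0000,0.0000)
J_ω[:, 5] = z_5
entry J[5][5] = 0.8660

0.866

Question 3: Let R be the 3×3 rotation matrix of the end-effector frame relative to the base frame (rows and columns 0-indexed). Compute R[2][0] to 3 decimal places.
End-effector x-axis (col 0 of R) = (-0.6124,-0.6124,0.5000)
R[2][0] = 0.5000

0.500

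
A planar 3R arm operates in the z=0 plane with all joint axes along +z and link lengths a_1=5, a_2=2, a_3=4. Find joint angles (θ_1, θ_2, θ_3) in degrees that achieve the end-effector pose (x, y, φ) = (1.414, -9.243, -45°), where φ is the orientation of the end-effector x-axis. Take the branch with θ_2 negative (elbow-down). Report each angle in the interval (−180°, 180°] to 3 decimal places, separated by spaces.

wrist centre = target − a_3·(cos φ, sin φ) = (-1.4144, -6.4146)
cos θ_2 = (43.1473−5²−2²)/(2·5·2) = 0.7074; θ_2 = -44.9789° (elbow-down)
β = atan2(-6.4146,-1.4144) = -102.4349°; ψ = atan2(-1.4137,6.4147) = -12.4283°
θ_1 = β − ψ = -90.0066°
θ_3 = φ − θ_1 − θ_2 = 89.9854° (wrapped to (-180°,180°])

-90.007 -44.979 89.985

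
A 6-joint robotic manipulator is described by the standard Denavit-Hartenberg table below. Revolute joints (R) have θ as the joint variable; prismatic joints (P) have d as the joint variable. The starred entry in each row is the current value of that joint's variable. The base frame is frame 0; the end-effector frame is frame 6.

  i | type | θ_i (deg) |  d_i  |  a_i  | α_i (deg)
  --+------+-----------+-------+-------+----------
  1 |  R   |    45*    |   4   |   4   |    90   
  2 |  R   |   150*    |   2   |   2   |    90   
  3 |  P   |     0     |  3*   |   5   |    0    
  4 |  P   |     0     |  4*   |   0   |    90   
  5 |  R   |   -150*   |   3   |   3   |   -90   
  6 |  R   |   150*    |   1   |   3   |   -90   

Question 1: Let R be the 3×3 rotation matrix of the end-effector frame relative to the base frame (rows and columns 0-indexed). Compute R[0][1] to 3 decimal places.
0.612

End-effector y-axis (col 1 of R) = (0.6124,0.6124,0.5000)
R[0][1] = 0.6124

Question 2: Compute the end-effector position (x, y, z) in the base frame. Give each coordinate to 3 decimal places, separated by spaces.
after link 1: o_1 = (2.8284, 2.8284, 4.0000)
after link 2: o_2 = (3.0179, 0.1895, 5.0000)
after link 3: o_3 = (1.0167, -1.8117, 10.0981)
after link 4: o_4 = (2.4309, -0.3975, 13.5622)
after link 5: o_5 = (1.3702, 2.7845, 10.9641)
after link 6: o_6 = (0.9000, 0.1929, 12.7141)

0.900 0.193 12.714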